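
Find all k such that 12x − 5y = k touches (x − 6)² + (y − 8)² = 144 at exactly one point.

k = −124 or k = 188

For a tangent, require d(centre, line) = r = 12.
|12·6 − 5·8 − k| / √169 = 12
|k − (32)| = 12·13, so k = 188 or k = −124.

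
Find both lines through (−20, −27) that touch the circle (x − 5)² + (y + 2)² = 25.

Write the tangent as mx − y + (−27 − m·(−20)) = 0 and set its distance from the centre to 5:
(25m − (25))² = 25(m² + 1)
12m² − 25m + 12 = 0, so m = 3/4 or m = 4/3.
Through (−20, −27) these give 3x − 4y = 48 and 4x − 3y = 1.

3x − 4y = 48 and 4x − 3y = 1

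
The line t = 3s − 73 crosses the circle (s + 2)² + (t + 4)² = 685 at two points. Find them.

Express t = 3s − 73 and substitute into the circle:
10s² − 410s + 4080 = 0  ⟹  s² − 41s + 408 = 0
s = 24 or s = 17, giving (24, −1) and (17, −22).

(17, −22) and (24, −1)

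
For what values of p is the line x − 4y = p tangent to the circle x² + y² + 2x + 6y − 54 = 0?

p = 11 ± 8√17

The line touches the circle iff its distance from (−1, −3) is 8:
|1·(−1) − 4·(−3) − p| / √17 = 8
|p − (11)| = 8√17.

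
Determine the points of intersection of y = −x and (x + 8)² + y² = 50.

From the line, y = −x. Substituting:
2x² + 16x + 14 = 0  ⟹  x² + 8x + 7 = 0
x = −1 or x = −7, giving (−1, 1) and (−7, 7).

(−7, 7) and (−1, 1)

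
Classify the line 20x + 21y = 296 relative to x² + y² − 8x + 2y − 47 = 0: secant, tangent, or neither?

neither

Substituting the line into the circle gives 841x² − 16208x + 79321 = 0.
Δ = 262699264 − 266835844 = −4136580.
No real roots: the line does not meet the circle.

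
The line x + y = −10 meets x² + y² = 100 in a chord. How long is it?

10√2

Express y = −x − 10 and substitute into the circle:
2x² + 20x = 0  ⟹  x² + 10x = 0
x = 0 or x = −10, giving (0, −10) and (−10, 0).
|(0, −10) − (−10, 0)| = √((10)² + (−10)²) = 10√2.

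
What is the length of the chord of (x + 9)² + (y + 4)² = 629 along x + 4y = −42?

Centre (−9, −4), r² = 629. Perpendicular distance d from centre to line = |17| / √17 = 17/√17.
Chord = 2√(r² − d²) = 2·√(612) = 12√17.

12√17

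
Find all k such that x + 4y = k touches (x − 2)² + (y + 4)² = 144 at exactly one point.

The line touches the circle iff its distance from (2, −4) is 12:
|1·2 + 4·(−4) − k| / √17 = 12
|k − (−14)| = 12√17.

k = −14 ± 12√17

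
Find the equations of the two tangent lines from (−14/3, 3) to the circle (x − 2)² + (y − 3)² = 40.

Let a tangent through (−14/3, 3) have slope m. Its distance from (2, 3) must equal 2√10:
(20/3m − (0))² = 40(m² + 1)
m² − 9 = 0, so m = −3 or m = 3.
Through (−14/3, 3) these give 3x + y = −11 and 3x − y = −17.

3x + y = −11 and 3x − y = −17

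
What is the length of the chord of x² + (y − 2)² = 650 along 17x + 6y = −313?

Express y = (−313 − 17x)/6 and substitute into the circle:
325x² + 11050x + 82225 = 0  ⟹  x² + 34x + 253 = 0
x = −11 or x = −23, giving (−11, −21) and (−23, 13).
Chord length = distance between (−11, −21) and (−23, 13) = √1300 = 10√13.

10√13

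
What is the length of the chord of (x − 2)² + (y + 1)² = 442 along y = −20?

18

From the line, y = −20. Substituting:
x² − 4x − 77 = 0
x = 11 or x = −7, giving (11, −20) and (−7, −20).
Chord length = distance between (11, −20) and (−7, −20) = √324 = 18.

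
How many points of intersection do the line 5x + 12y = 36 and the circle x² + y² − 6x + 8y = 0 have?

0

Substituting the line into the circle gives 169x² − 1704x + 4752 = 0.
Δ = 2903616 − 3212352 = −308736.
No real roots: the line does not meet the circle.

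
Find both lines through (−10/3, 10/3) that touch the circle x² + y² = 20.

A line y − (10/3) = m(x − (−10/3)) is tangent when its distance from (0, 0) is 2√5:
(10/3m − (−10/3))² = 20(m² + 1)
2m² − 5m + 2 = 0, so m = 2 or m = 1/2.
Through (−10/3, 10/3) these give 2x − y = −10 and x − 2y = −10.

2x − y = −10 and x − 2y = −10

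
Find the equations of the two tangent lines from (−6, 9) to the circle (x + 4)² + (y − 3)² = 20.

Let a tangent through (−6, 9) have slope m. Its distance from (−4, 3) must equal 2√5:
[m·(2) − (−6)]² = 20(m² + 1)
2m² − 3m − 2 = 0, so m = 2 or m = −1/2.
Through (−6, 9) these give 2x − y = −21 and x + 2y = 12.

2x − y = −21 and x + 2y = 12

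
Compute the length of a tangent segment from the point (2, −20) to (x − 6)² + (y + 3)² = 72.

Centre (6, −3), r² = 72. |PO|² = (−4)² + (−17)² = 305.
The tangent meets the radius at right angles, so tangent² = |PO|² − r² = 305 − 72 = 233.

√233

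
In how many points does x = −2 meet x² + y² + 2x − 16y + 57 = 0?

2

Substituting the line into the circle gives y² − 16y + 57 = 0.
Discriminant = (−16)² − 4·1·(57) = 28 > 0.
Two real roots: the line is a secant.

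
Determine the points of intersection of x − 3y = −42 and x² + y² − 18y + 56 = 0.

(−3, 13) and (0, 14)

Substitute y = (42 + x)/3:
10x² + 30x = 0  ⟹  x² + 3x = 0
x = 0 or x = −3, giving (0, 14) and (−3, 13).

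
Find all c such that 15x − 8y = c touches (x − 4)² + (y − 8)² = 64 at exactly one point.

c = −140 or c = 132

For a tangent, require d(centre, line) = r = 8.
|15·4 − 8·8 − c| / √289 = 8
|c − (−4)| = 8·17, so c = 132 or c = −140.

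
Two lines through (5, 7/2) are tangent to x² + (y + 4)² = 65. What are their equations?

Let a tangent through (5, 7/2) have slope m. Its distance from (0, −4) must equal √65:
[m·(−5) − (−15/2)]² = 65(m² + 1)
32m² + 60m + 7 = 0, so m = −1/8 or m = −7/4.
With m = −1/8: x + 8y = 33. With m = −7/4: 7x + 4y = 49.

x + 8y = 33 and 7x + 4y = 49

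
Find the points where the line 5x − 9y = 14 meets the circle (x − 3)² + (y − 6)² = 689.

(−17, −11) and (28, 14)

Express y = (−14 + 5x)/9 and substitute into the circle:
106x² − 1166x − 50456 = 0  ⟹  x² − 11x − 476 = 0
x = 28 or x = −17, giving (28, 14) and (−17, −11).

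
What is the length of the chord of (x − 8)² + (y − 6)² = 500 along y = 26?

20

Express y = 26 and substitute into the circle:
x² − 16x − 36 = 0
x = 18 or x = −2, giving (18, 26) and (−2, 26).
|(18, 26) − (−2, 26)| = √((20)² + (0)²) = 20.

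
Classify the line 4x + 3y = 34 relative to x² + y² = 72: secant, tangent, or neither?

secant

d² = (4·0 + 3·0 − (34))²/25 = 1156/25; r² = 72.
Since d² < r², the line cuts the circle twice.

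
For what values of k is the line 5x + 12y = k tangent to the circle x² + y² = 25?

For a tangent, require d(centre, line) = r = 5.
|5·0 + 12·0 − k| / √169 = 5
|k| = 5·13, so k = 65 or k = −65.

k = −65 or k = 65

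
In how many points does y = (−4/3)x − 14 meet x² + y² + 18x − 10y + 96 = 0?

Substituting the line into the circle gives 25x² + 618x + 3888 = 0.
Discriminant = (618)² − 4·25·(3888) = −6876 < 0.
No real roots: the line does not meet the circle.

0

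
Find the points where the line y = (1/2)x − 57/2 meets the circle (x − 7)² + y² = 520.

Substitute y = (−57 + x)/2:
5x² − 170x + 1365 = 0  ⟹  x² − 34x + 273 = 0
x = 21 or x = 13, giving (21, −18) and (13, −22).

(13, −22) and (21, −18)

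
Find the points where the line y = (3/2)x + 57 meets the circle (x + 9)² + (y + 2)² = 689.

(−34, 6) and (−26, 18)

Express y = (114 + 3x)/2 and substitute into the circle:
13x² + 780x + 11492 = 0  ⟹  x² + 60x + 884 = 0
x = −26 or x = −34, giving (−26, 18) and (−34, 6).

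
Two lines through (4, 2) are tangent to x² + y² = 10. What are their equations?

Let a tangent through (4, 2) have slope m. Its distance from (0, 0) must equal √10:
[m·(−4) − (−2)]² = 10(m² + 1)
3m² − 8m − 3 = 0, so m = 3 or m = −1/3.
Through (4, 2) these give 3x − y = 10 and x + 3y = 10.

3x − y = 10 and x + 3y = 10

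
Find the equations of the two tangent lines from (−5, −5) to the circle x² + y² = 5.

2x − y = −5 and x − 2y = 5

Write the tangent as mx − y + (−5 − m·(−5)) = 0 and set its distance from the centre to √5:
[m·(5) − (5)]² = 5(m² + 1)
2m² − 5m + 2 = 0, so m = 2 or m = 1/2.
With m = 2: 2x − y = −5. With m = 1/2: x − 2y = 5.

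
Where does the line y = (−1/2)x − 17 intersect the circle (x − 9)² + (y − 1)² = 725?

(−16, −9) and (16, −25)

Express y = (−34 − x)/2 and substitute into the circle:
5x² − 1280 = 0  ⟹  x² − 256 = 0
x = 16 or x = −16, giving (16, −25) and (−16, −9).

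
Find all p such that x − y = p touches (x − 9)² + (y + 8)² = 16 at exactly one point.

The line touches the circle iff its distance from (9, −8) is 4:
|1·9 − 1·(−8) − p| / √2 = 4
|p − (17)| = 4√2.

p = 17 ± 4√2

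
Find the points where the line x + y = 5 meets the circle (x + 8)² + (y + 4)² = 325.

Substitute y = −x + 5:
2x² − 2x − 180 = 0  ⟹  x² − x − 90 = 0
x = 10 or x = −9, giving (10, −5) and (−9, 14).

(−9, 14) and (10, −5)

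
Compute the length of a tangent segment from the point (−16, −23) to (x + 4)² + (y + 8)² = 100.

With centre O = (−4, −8), |OP|² = 369 and r² = 100.
By the tangent–radius right angle, tangent length = √(|PO|² − r²) = √269.

√269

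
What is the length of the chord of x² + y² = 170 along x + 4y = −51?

From the line, y = (−51 − x)/4. Substituting:
17x² + 102x − 119 = 0  ⟹  x² + 6x − 7 = 0
x = 1 or x = −7, giving (1, −13) and (−7, −11).
Chord length = distance between (1, −13) and (−7, −11) = √68 = 2√17.

2√17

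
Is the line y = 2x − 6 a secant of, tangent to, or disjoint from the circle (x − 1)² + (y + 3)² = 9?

d² = (2·1 − 1·(−3) − (6))²/5 = 1/5; r² = 9.
Since d² < r², the line cuts the circle twice.

secant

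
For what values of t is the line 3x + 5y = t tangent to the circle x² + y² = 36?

Tangency holds when the distance from the centre (0, 0) to the line equals the radius 6:
|3·0 + 5·0 − t| / √34 = 6
|t| = 6√34.

t = ±6√34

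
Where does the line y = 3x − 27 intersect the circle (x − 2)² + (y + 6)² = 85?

(4, −15) and (9, 0)

Substitute y = 3x − 27:
10x² − 130x + 360 = 0  ⟹  x² − 13x + 36 = 0
x = 9 or x = 4, giving (9, 0) and (4, −15).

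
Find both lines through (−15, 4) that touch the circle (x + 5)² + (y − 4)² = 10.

x + 3y = −3 and x − 3y = −27

Let a tangent through (−15, 4) have slope m. Its distance from (−5, 4) must equal √10:
[m·(10) − (0)]² = 10(m² + 1)
9m² − 1 = 0, so m = −1/3 or m = 1/3.
With m = −1/3: x + 3y = −3. With m = 1/3: x − 3y = −27.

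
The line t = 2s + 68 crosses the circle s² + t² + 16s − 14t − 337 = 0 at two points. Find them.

Express t = 2s + 68 and substitute into the circle:
5s² + 260s + 3335 = 0  ⟹  s² + 52s + 667 = 0
s = −23 or s = −29, giving (−23, 22) and (−29, 10).

(−29, 10) and (−23, 22)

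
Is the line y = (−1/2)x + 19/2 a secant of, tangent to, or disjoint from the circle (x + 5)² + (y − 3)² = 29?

d² = (1·(−5) + 2·3 − (19))²/5 = 324/5; r² = 29.
Since d² > r², the line lies outside the circle.

disjoint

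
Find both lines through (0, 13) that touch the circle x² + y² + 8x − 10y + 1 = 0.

x − 3y = −39 and 3x + y = 13

A line y − (13) = m(x − (0)) is tangent when its distance from (−4, 5) is 2√10:
[m·(−4) − (−8)]² = 40(m² + 1)
3m² + 8m − 3 = 0, so m = 1/3 or m = −3.
With m = 1/3: x − 3y = −39. With m = −3: 3x + y = 13.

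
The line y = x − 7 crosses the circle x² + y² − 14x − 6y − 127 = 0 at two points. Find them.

(−1, −8) and (18, 11)

Express y = x − 7 and substitute into the circle:
2x² − 34x − 36 = 0  ⟹  x² − 17x − 18 = 0
x = 18 or x = −1, giving (18, 11) and (−1, −8).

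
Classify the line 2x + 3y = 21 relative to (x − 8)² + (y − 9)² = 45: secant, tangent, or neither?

secant

Centre (8, 9), r² = 45. Distance² from centre to line = (22)²/13 = 484/13.
Since d² < r², the line cuts the circle twice.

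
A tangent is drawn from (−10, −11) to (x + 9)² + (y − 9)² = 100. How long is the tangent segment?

With centre O = (−9, 9), |OP|² = 401 and r² = 100.
Power of the point: PT² = |PO|² − r² = 301, so PT = √301.

√301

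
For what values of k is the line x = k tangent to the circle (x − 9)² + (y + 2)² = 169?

Tangency holds when the distance from the centre (9, −2) to the line equals the radius 13:
|1·9 + 0·(−2) − k| / √1 = 13
|k − (9)| = 13, so k = 22 or k = −4.

k = −4 or k = 22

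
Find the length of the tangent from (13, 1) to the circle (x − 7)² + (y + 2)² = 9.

With centre O = (7, −2), |OP|² = 45 and r² = 9.
Power of the point: PT² = |PO|² − r² = 36, so PT = 6.

6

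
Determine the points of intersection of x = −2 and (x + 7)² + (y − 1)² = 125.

The line gives x = −2. Substituting into the circle:
y² − 2y − 99 = 0
y = 11 or y = −9, giving (−2, 11) and (−2, −9).

(−2, −9) and (−2, 11)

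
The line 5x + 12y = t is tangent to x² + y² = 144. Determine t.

For a tangent, require d(centre, line) = r = 12.
|5·0 + 12·0 − t| / √169 = 12
|t| = 12·13, so t = 156 or t = −156.

t = −156 or t = 156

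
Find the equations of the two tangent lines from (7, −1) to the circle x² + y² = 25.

A line y − (−1) = m(x − (7)) is tangent when its distance from (0, 0) is 5:
(−7m − (1))² = 25(m² + 1)
12m² + 7m − 12 = 0, so m = 3/4 or m = −4/3.
With m = 3/4: 3x − 4y = 25. With m = −4/3: 4x + 3y = 25.

3x − 4y = 25 and 4x + 3y = 25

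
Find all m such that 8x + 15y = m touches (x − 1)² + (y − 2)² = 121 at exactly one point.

For a tangent, require d(centre, line) = r = 11.
|8·1 + 15·2 − m| / √289 = 11
|m − (38)| = 11·17, so m = 225 or m = −149.

m = −149 or m = 225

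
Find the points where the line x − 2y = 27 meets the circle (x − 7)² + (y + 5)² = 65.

Substitute y = (−27 + x)/2:
5x² − 90x + 225 = 0  ⟹  x² − 18x + 45 = 0
x = 15 or x = 3, giving (15, −6) and (3, −12).

(3, −12) and (15, −6)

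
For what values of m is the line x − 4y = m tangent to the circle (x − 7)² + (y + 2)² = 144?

For a tangent, require d(centre, line) = r = 12.
|1·7 − 4·(−2) − m| / √17 = 12
|m − (15)| = 12√17.

m = 15 ± 12√17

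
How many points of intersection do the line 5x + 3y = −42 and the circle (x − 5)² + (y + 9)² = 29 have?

0

Centre (5, −9), r² = 29. Distance² from centre to line = (40)²/34 = 800/17.
Since d² > r², the line lies outside the circle.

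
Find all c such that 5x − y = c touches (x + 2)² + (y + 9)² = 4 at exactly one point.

Tangency holds when the distance from the centre (−2, −9) to the line equals the radius 2:
|5·(−2) − 1·(−9) − c| / √26 = 2
|c − (−1)| = 2√26.

c = −1 ± 2√26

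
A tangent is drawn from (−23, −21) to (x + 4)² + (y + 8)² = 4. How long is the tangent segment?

√526

With centre O = (−4, −8), |OP|² = 530 and r² = 4.
Power of the point: PT² = |PO|² − r² = 526, so PT = √526.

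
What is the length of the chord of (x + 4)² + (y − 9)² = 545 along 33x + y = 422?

√1090

From the line, y = −33x + 422. Substituting:
1090x² − 27250x + 170040 = 0  ⟹  x² − 25x + 156 = 0
x = 13 or x = 12, giving (13, −7) and (12, 26).
Chord length = distance between (13, −7) and (12, 26) = √1090 = √1090.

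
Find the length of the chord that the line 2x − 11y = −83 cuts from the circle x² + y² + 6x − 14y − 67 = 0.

Express y = (83 + 2x)/11 and substitute into the circle:
125x² + 750x − 14000 = 0  ⟹  x² + 6x − 112 = 0
x = 8 or x = −14, giving (8, 9) and (−14, 5).
|(8, 9) − (−14, 5)| = √((22)² + (4)²) = 10√5.

10√5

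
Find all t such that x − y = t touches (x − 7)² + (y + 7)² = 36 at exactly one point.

Tangency holds when the distance from the centre (7, −7) to the line equals the radius 6:
|1·7 − 1·(−7) − t| / √2 = 6
|t − (14)| = 6√2.

t = 14 ± 6√2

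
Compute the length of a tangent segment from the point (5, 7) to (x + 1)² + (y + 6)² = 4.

The centre is (−1, −6) and r = 2. The square of the distance from P to the centre is 36 + 169 = 205.
The tangent meets the radius at right angles, so tangent² = |PO|² − r² = 205 − 4 = 201.

√201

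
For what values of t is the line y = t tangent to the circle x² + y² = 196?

t = −14 or t = 14

For a tangent, require d(centre, line) = r = 14.
|0·0 + 1·0 − t| / √1 = 14
|t| = 14, so t = 14 or t = −14.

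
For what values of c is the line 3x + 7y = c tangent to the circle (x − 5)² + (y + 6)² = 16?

c = −27 ± 4√58

The line touches the circle iff its distance from (5, −6) is 4:
|3·5 + 7·(−6) − c| / √58 = 4
|c − (−27)| = 4√58.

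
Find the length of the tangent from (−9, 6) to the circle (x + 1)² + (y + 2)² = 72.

2√14

The centre is (−1, −2) and r = 6√2. The square of the distance from P to the centre is 64 + 64 = 128.
Power of the point: PT² = |PO|² − r² = 56, so PT = 2√14.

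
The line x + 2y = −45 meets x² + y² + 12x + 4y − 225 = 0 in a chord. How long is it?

4√5

Centre (−6, −2), r² = 265. Perpendicular distance d from centre to line = |35| / √5 = 35/√5.
Chord = 2√(r² − d²) = 2·√(20) = 4√5.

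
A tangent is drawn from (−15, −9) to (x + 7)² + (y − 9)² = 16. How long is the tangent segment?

2√93

Centre (−7, 9), r² = 16. |PO|² = (−8)² + (−18)² = 388.
The tangent meets the radius at right angles, so tangent² = |PO|² − r² = 388 − 16 = 372.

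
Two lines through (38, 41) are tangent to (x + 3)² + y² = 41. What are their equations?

5x − 4y = 26 and 4x − 5y = −53

Write the tangent as mx − y + (41 − m·(38)) = 0 and set its distance from the centre to √41:
[m·(−41) − (−41)]² = 41(m² + 1)
20m² − 41m + 20 = 0, so m = 5/4 or m = 4/5.
With m = 5/4: 5x − 4y = 26. With m = 4/5: 4x − 5y = −53.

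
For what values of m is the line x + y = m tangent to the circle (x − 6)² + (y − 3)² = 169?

Tangency holds when the distance from the centre (6, 3) to the line equals the radius 13:
|1·6 + 1·3 − m| / √2 = 13
|m − (9)| = 13√2.

m = 9 ± 13√2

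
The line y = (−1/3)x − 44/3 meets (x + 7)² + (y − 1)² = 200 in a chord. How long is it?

4√10

The distance from (−7, 1) to the line is 40/√10, and r² = 200.
Half the chord is √(r² − d²) = √(40), so the full chord is 4√10.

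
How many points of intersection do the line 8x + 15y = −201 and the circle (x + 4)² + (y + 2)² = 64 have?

Substituting the line into the circle gives 289x² + 4536x + 18441 = 0.
Δ = 20575296 − 21317796 = −742500.
No real roots: the line does not meet the circle.

0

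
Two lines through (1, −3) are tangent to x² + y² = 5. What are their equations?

A line y − (−3) = m(x − (1)) is tangent when its distance from (0, 0) is √5:
[m·(−1) − (3)]² = 5(m² + 1)
2m² − 3m − 2 = 0, so m = 2 or m = −1/2.
With m = 2: 2x − y = 5. With m = −1/2: x + 2y = −5.

2x − y = 5 and x + 2y = −5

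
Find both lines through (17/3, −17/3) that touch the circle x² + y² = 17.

Let a tangent through (17/3, −17/3) have slope m. Its distance from (0, 0) must equal √17:
(−17/3m − (17/3))² = 17(m² + 1)
4m² + 17m + 4 = 0, so m = −4 or m = −1/4.
With m = −4: 4x + y = 17. With m = −1/4: x + 4y = −17.

4x + y = 17 and x + 4y = −17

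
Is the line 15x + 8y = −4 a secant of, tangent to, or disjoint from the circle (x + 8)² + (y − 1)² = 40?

Centre (−8, 1), r² = 40. Distance² from centre to line = (−108)²/289 = 11664/289.
Since d² > r², the line lies outside the circle.

disjoint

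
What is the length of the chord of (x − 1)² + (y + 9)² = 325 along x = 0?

Centre (1, −9), r² = 325. Perpendicular distance d from centre to line = |1| / √1 = 1.
Half the chord is √(r² − d²) = √(324), so the full chord is 36.

36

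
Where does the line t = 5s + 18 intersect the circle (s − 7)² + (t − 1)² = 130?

(−4, −2) and (−2, 8)

Substitute t = 5s + 18:
26s² + 156s + 208 = 0  ⟹  s² + 6s + 8 = 0
s = −2 or s = −4, giving (−2, 8) and (−4, −2).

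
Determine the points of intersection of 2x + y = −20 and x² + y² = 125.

(−11, 2) and (−5, −10)

Express y = −2x − 20 and substitute into the circle:
5x² + 80x + 275 = 0  ⟹  x² + 16x + 55 = 0
x = −5 or x = −11, giving (−5, −10) and (−11, 2).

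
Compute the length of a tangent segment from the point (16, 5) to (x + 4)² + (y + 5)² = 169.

√331

Centre (−4, −5), r² = 169. |PO|² = (20)² + (10)² = 500.
The tangent meets the radius at right angles, so tangent² = |PO|² − r² = 500 − 169 = 331.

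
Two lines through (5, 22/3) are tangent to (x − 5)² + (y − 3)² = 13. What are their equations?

2x − 3y = −12 and 2x + 3y = 32

A line y − (22/3) = m(x − (5)) is tangent when its distance from (5, 3) is √13:
(0m − (−13/3))² = 13(m² + 1)
9m² − 4 = 0, so m = 2/3 or m = −2/3.
With m = 2/3: 2x − 3y = −12. With m = −2/3: 2x + 3y = 32.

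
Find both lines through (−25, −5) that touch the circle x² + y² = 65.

A line y − (−5) = m(x − (−25)) is tangent when its distance from (0, 0) is √65:
(25m − (5))² = 65(m² + 1)
56m² − 25m − 4 = 0, so m = −1/8 or m = 4/7.
With m = −1/8: x + 8y = −65. With m = 4/7: 4x − 7y = −65.

x + 8y = −65 and 4x − 7y = −65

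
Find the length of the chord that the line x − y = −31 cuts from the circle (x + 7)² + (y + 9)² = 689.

From the line, y = x + 31. Substituting:
2x² + 94x + 960 = 0  ⟹  x² + 47x + 480 = 0
x = −15 or x = −32, giving (−15, 16) and (−32, −1).
Chord length = distance between (−15, 16) and (−32, −1) = √578 = 17√2.

17√2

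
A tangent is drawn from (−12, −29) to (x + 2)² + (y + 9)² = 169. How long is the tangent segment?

Centre (−2, −9), r² = 169. |PO|² = (−10)² + (−20)² = 500.
Power of the point: PT² = |PO|² − r² = 331, so PT = √331.

√331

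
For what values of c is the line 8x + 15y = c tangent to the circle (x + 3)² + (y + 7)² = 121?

Tangency holds when the distance from the centre (−3, −7) to the line equals the radius 11:
|8·(−3) + 15·(−7) − c| / √289 = 11
|c − (−129)| = 11·17, so c = 58 or c = −316.

c = −316 or c = 58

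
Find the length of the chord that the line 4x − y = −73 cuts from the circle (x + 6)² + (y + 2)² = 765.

12√17

Centre (−6, −2), r² = 765. Perpendicular distance d from centre to line = |51| / √17 = 51/√17.
Chord = 2√(r² − d²) = 2·√(612) = 12√17.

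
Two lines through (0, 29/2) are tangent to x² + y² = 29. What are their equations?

5x + 2y = 29 and 5x − 2y = −29

Write the tangent as mx − y + (29/2 − m·(0)) = 0 and set its distance from the centre to √29:
[m·(0) − (−29/2)]² = 29(m² + 1)
4m² − 25 = 0, so m = −5/2 or m = 5/2.
Through (0, 29/2) these give 5x + 2y = 29 and 5x − 2y = −29.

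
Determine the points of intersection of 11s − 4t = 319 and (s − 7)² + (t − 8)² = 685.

From the line, t = (−319 + 11s)/4. Substituting:
137s² − 7946s + 113025 = 0  ⟹  s² − 58s + 825 = 0
s = 33 or s = 25, giving (33, 11) and (25, −11).

(25, −11) and (33, 11)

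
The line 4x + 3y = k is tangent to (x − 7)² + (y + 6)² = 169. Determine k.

Tangency holds when the distance from the centre (7, −6) to the line equals the radius 13:
|4·7 + 3·(−6) − k| / √25 = 13
|k − (10)| = 13·5, so k = 75 or k = −55.

k = −55 or k = 75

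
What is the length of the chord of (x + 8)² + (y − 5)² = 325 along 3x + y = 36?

3√10

Centre (−8, 5), r² = 325. Perpendicular distance d from centre to line = |−55| / √10 = 55/√10.
Chord = 2√(r² − d²) = 2·√(45/2) = 3√10.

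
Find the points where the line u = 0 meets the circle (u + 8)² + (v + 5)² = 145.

The line gives u = 0. Substituting into the circle:
v² + 10v − 56 = 0
v = 4 or v = −14, giving (0, 4) and (0, −14).

(0, −14) and (0, 4)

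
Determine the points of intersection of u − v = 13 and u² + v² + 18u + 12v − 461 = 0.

From the line, v = u − 13. Substituting:
2u² + 4u − 448 = 0  ⟹  u² + 2u − 224 = 0
u = 14 or u = −16, giving (14, 1) and (−16, −29).

(−16, −29) and (14, 1)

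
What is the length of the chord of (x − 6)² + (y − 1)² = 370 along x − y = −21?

8√2

Centre (6, 1), r² = 370. Perpendicular distance d from centre to line = |26| / √2 = 26/√2.
Chord = 2√(r² − d²) = 2·√(32) = 8√2.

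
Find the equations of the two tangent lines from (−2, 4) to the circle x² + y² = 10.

3x − y = −10 and x + 3y = 10

Write the tangent as mx − y + (4 − m·(−2)) = 0 and set its distance from the centre to √10:
(2m − (−4))² = 10(m² + 1)
3m² − 8m − 3 = 0, so m = 3 or m = −1/3.
Through (−2, 4) these give 3x − y = −10 and x + 3y = 10.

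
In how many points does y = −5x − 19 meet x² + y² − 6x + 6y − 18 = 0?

Substituting the line into the circle gives 26x² + 154x + 229 = 0.
Δ = 23716 − 23816 = −100.
No real roots: the line does not meet the circle.

0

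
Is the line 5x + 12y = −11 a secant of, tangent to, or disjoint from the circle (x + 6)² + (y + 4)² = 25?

disjoint

Centre (−6, −4), r² = 25. Distance² from centre to line = (−67)²/169 = 4489/169.
Since d² > r², the line lies outside the circle.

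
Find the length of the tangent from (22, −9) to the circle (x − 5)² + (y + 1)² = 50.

√303

With centre O = (5, −1), |OP|² = 353 and r² = 50.
By the tangent–radius right angle, tangent length = √(|PO|² − r²) = √303.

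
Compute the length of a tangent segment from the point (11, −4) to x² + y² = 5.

2√33

Centre (0, 0), r² = 5. |PO|² = (11)² + (−4)² = 137.
Power of the point: PT² = |PO|² − r² = 132, so PT = 2√33.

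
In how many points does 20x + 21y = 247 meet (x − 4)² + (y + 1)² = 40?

0

Centre (4, −1), r² = 40. Distance² from centre to line = (−188)²/841 = 35344/841.
Since d² > r², the line lies outside the circle.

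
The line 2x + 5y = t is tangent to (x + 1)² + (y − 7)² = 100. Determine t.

The line touches the circle iff its distance from (−1, 7) is 10:
|2·(−1) + 5·7 − t| / √29 = 10
|t − (33)| = 10√29.

t = 33 ± 10√29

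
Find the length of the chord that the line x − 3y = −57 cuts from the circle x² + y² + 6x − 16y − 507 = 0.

14√10

Substitute y = (57 + x)/3:
10x² + 120x − 4050 = 0  ⟹  x² + 12x − 405 = 0
x = 15 or x = −27, giving (15, 24) and (−27, 10).
Chord length = distance between (15, 24) and (−27, 10) = √1960 = 14√10.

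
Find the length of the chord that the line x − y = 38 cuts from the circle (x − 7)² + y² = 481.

The distance from (7, 0) to the line is 31/√2, and r² = 481.
Chord = 2√(r² − d²) = 2·√(1/2) = √2.

√2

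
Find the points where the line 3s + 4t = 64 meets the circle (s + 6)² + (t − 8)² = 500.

Substitute t = (64 − 3s)/4:
25s² − 6400 = 0  ⟹  s² − 256 = 0
s = 16 or s = −16, giving (16, 4) and (−16, 28).

(−16, 28) and (16, 4)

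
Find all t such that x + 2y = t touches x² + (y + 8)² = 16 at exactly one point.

t = −16 ± 4√5

For a tangent, require d(centre, line) = r = 4.
|1·0 + 2·(−8) − t| / √5 = 4
|t − (−16)| = 4√5.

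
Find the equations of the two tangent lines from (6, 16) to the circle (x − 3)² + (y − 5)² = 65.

7x + 4y = 106 and 4x − 7y = −88

Let a tangent through (6, 16) have slope m. Its distance from (3, 5) must equal √65:
[m·(−3) − (−11)]² = 65(m² + 1)
28m² + 33m − 28 = 0, so m = −7/4 or m = 4/7.
Through (6, 16) these give 7x + 4y = 106 and 4x − 7y = −88.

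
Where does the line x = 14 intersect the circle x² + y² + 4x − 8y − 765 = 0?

The line gives x = 14. Substituting into the circle:
y² − 8y − 513 = 0
y = 27 or y = −19, giving (14, 27) and (14, −19).

(14, −19) and (14, 27)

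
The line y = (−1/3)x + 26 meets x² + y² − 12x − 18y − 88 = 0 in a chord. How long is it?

Substitute y = (78 − x)/3:
10x² − 210x + 1080 = 0  ⟹  x² − 21x + 108 = 0
x = 12 or x = 9, giving (12, 22) and (9, 23).
Chord length = distance between (12, 22) and (9, 23) = √10 = √10.

√10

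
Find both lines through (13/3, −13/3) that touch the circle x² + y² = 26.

5x − y = 26 and x − 5y = 26

A line y − (−13/3) = m(x − (13/3)) is tangent when its distance from (0, 0) is √26:
[m·(−13/3) − (13/3)]² = 26(m² + 1)
5m² − 26m + 5 = 0, so m = 5 or m = 1/5.
Through (13/3, −13/3) these give 5x − y = 26 and x − 5y = 26.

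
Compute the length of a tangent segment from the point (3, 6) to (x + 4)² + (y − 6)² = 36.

√13

The centre is (−4, 6) and r = 6. The square of the distance from P to the centre is 49 + 0 = 49.
The tangent meets the radius at right angles, so tangent² = |PO|² − r² = 49 − 36 = 13.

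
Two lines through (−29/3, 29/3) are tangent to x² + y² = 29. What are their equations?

Write the tangent as mx − y + (29/3 − m·(−29/3)) = 0 and set its distance from the centre to √29:
[m·(29/3) − (−29/3)]² = 29(m² + 1)
10m² + 29m + 10 = 0, so m = −2/5 or m = −5/2.
Through (−29/3, 29/3) these give 2x + 5y = 29 and 5x + 2y = −29.

2x + 5y = 29 and 5x + 2y = −29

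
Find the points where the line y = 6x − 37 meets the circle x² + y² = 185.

(4, −13) and (8, 11)

From the line, y = 6x − 37. Substituting:
37x² − 444x + 1184 = 0  ⟹  x² − 12x + 32 = 0
x = 8 or x = 4, giving (8, 11) and (4, −13).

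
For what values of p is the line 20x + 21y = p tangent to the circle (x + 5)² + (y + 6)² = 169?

p = −603 or p = 151

For a tangent, require d(centre, line) = r = 13.
|20·(−5) + 21·(−6) − p| / √841 = 13
|p − (−226)| = 13·29, so p = 151 or p = −603.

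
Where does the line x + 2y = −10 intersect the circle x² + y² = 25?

From the line, y = (−10 − x)/2. Substituting:
5x² + 20x = 0  ⟹  x² + 4x = 0
x = 0 or x = −4, giving (0, −5) and (−4, −3).

(−4, −3) and (0, −5)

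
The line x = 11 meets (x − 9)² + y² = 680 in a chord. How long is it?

The line gives x = 11. Substituting into the circle:
y² − 676 = 0
y = 26 or y = −26, giving (11, 26) and (11, −26).
Chord length = distance between (11, 26) and (11, −26) = √2704 = 52.

52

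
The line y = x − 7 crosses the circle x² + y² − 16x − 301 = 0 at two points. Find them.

Substitute y = x − 7:
2x² − 30x − 252 = 0  ⟹  x² − 15x − 126 = 0
x = 21 or x = −6, giving (21, 14) and (−6, −13).

(−6, −13) and (21, 14)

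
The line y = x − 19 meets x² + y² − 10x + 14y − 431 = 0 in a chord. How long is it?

31√2

Express y = x − 19 and substitute into the circle:
2x² − 34x − 336 = 0  ⟹  x² − 17x − 168 = 0
x = 24 or x = −7, giving (24, 5) and (−7, −26).
Chord length = distance between (24, 5) and (−7, −26) = √1922 = 31√2.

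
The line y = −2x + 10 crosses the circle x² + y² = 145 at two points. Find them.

Substitute y = −2x + 10:
5x² − 40x − 45 = 0  ⟹  x² − 8x − 9 = 0
x = 9 or x = −1, giving (9, −8) and (−1, 12).

(−1, 12) and (9, −8)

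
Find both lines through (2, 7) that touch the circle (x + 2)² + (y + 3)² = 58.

3x − 7y = −43 and 7x + 3y = 35

Let a tangent through (2, 7) have slope m. Its distance from (−2, −3) must equal √58:
[m·(−4) − (−10)]² = 58(m² + 1)
21m² + 40m − 21 = 0, so m = 3/7 or m = −7/3.
With m = 3/7: 3x − 7y = −43. With m = −7/3: 7x + 3y = 35.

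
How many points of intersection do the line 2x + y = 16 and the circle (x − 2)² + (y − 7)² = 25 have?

Substituting the line into the circle gives 5x² − 40x + 60 = 0.
Δ = 1600 − 1200 = 400.
Two real roots: the line is a secant.

2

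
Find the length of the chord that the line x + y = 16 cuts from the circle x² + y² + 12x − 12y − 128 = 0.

12√2

Substitute y = −x + 16:
2x² − 8x − 64 = 0  ⟹  x² − 4x − 32 = 0
x = 8 or x = −4, giving (8, 8) and (−4, 20).
Chord length = distance between (8, 8) and (−4, 20) = √288 = 12√2.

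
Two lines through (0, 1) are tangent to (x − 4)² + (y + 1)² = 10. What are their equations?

Write the tangent as mx − y + (1 − m·(0)) = 0 and set its distance from the centre to √10:
(4m − (−2))² = 10(m² + 1)
3m² + 8m − 3 = 0, so m = 1/3 or m = −3.
With m = 1/3: x − 3y = −3. With m = −3: 3x + y = 1.

x − 3y = −3 and 3x + y = 1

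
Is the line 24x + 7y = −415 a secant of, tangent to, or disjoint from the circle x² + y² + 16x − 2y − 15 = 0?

disjoint

Substituting the line into the circle gives 625x² + 21040x + 177300 = 0.
Discriminant = (21040)² − 4·625·(177300) = −568400 < 0.
No real roots: the line does not meet the circle.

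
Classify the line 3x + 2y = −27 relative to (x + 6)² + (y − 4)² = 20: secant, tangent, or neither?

Substituting the line into the circle gives 13x² + 258x + 1289 = 0.
Discriminant = (258)² − 4·13·(1289) = −464 < 0.
No real roots: the line does not meet the circle.

neither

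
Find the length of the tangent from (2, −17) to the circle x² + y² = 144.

√149

The centre is (0, 0) and r = 12. The square of the distance from P to the centre is 4 + 289 = 293.
Power of the point: PT² = |PO|² − r² = 149, so PT = √149.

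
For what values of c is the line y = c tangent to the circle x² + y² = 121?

c = −11 or c = 11

The line touches the circle iff its distance from (0, 0) is 11:
|0·0 + 1·0 − c| / √1 = 11
|c| = 11, so c = 11 or c = −11.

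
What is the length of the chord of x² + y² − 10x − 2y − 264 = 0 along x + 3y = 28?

Centre (5, 1), r² = 290. Perpendicular distance d from centre to line = |−20| / √10 = 20/√10.
Half the chord is √(r² − d²) = √(250), so the full chord is 10√10.

10√10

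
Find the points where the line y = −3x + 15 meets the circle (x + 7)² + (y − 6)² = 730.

(−6, 33) and (10, −15)

Express y = −3x + 15 and substitute into the circle:
10x² − 40x − 600 = 0  ⟹  x² − 4x − 60 = 0
x = 10 or x = −6, giving (10, −15) and (−6, 33).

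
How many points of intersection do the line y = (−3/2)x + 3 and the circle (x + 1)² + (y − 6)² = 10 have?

Substituting the line into the circle gives 13x² + 44x = 0.
Δ = 1936 − 0 = 1936.
Two real roots: the line is a secant.

2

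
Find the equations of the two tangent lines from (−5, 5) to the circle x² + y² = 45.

x − 2y = −15 and 2x − y = −15

Write the tangent as mx − y + (5 − m·(−5)) = 0 and set its distance from the centre to 3√5:
[m·(5) − (−5)]² = 45(m² + 1)
2m² − 5m + 2 = 0, so m = 1/2 or m = 2.
With m = 1/2: x − 2y = −15. With m = 2: 2x − y = −15.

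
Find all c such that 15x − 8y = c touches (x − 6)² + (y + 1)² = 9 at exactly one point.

The line touches the circle iff its distance from (6, −1) is 3:
|15·6 − 8·(−1) − c| / √289 = 3
|c − (98)| = 3·17, so c = 149 or c = 47.

c = 47 or c = 149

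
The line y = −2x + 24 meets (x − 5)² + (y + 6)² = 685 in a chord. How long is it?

22√5

From the line, y = −2x + 24. Substituting:
5x² − 130x + 240 = 0  ⟹  x² − 26x + 48 = 0
x = 24 or x = 2, giving (24, −24) and (2, 20).
|(24, −24) − (2, 20)| = √((22)² + (−44)²) = 22√5.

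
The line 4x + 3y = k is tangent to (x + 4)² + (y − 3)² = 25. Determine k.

The line touches the circle iff its distance from (−4, 3) is 5:
|4·(−4) + 3·3 − k| / √25 = 5
|k − (−7)| = 5·5, so k = 18 or k = −32.

k = −32 or k = 18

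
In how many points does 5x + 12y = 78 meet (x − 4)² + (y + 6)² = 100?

d² = (5·4 + 12·(−6) − (78))²/169 = 100; r² = 100.
Since d² = r², the line is tangent.

1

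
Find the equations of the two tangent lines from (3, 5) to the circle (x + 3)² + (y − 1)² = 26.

5x − y = 10 and x + 5y = 28

A line y − (5) = m(x − (3)) is tangent when its distance from (−3, 1) is √26:
(−6m − (−4))² = 26(m² + 1)
5m² − 24m − 5 = 0, so m = 5 or m = −1/5.
Through (3, 5) these give 5x − y = 10 and x + 5y = 28.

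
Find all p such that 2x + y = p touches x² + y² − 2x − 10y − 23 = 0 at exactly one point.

For a tangent, require d(centre, line) = r = 7.
|2·1 + 1·5 − p| / √5 = 7
|p − (7)| = 7√5.

p = 7 ± 7√5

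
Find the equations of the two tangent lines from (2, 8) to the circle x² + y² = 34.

3x − 5y = −34 and 5x + 3y = 34

A line y − (8) = m(x − (2)) is tangent when its distance from (0, 0) is √34:
[m·(−2) − (−8)]² = 34(m² + 1)
15m² + 16m − 15 = 0, so m = 3/5 or m = −5/3.
Through (2, 8) these give 3x − 5y = −34 and 5x + 3y = 34.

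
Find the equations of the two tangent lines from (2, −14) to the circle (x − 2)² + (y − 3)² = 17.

4x + y = −6 and 4x − y = 22

Write the tangent as mx − y + (−14 − m·(2)) = 0 and set its distance from the centre to √17:
(0m − (17))² = 17(m² + 1)
m² − 16 = 0, so m = −4 or m = 4.
With m = −4: 4x + y = −6. With m = 4: 4x − y = 22.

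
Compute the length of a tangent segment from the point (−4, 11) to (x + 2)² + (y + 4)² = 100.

With centre O = (−2, −4), |OP|² = 229 and r² = 100.
The tangent meets the radius at right angles, so tangent² = |PO|² − r² = 229 − 100 = 129.

√129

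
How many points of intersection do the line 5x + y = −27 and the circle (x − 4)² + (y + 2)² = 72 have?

0

d² = (5·4 + 1·(−2) − (−27))²/26 = 2025/26; r² = 72.
Since d² > r², the line lies outside the circle.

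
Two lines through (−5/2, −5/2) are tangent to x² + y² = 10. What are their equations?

Let a tangent through (−5/2, −5/2) have slope m. Its distance from (0, 0) must equal √10:
(5/2m − (5/2))² = 10(m² + 1)
3m² + 10m + 3 = 0, so m = −3 or m = −1/3.
Through (−5/2, −5/2) these give 3x + y = −10 and x + 3y = −10.

3x + y = −10 and x + 3y = −10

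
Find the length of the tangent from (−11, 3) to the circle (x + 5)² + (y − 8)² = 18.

Centre (−5, 8), r² = 18. |PO|² = (−6)² + (−5)² = 61.
By the tangent–radius right angle, tangent length = √(|PO|² − r²) = √43.

√43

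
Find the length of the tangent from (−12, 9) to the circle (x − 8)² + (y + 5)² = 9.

√587

Centre (8, −5), r² = 9. |PO|² = (−20)² + (14)² = 596.
Power of the point: PT² = |PO|² − r² = 587, so PT = √587.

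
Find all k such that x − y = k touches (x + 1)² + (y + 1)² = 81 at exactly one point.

The line touches the circle iff its distance from (−1, −1) is 9:
|1·(−1) − 1·(−1) − k| / √2 = 9
|k| = 9√2.

k = ±9√2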